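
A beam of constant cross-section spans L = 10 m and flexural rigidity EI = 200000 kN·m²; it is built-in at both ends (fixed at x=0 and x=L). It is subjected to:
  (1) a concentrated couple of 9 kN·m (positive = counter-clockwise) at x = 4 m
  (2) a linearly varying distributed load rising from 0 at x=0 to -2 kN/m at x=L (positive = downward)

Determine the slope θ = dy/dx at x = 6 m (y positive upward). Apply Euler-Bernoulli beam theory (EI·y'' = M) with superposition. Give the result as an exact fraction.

Load 1 — applied couple M₀=9 kN·m at a=4 m (b=L-a=6):
  θ_1 = (R_Ax²/2 - M_Ax - M₀(x-a))/EI  [x>a] with R_A=162/125, M_A=27/25 = ((162/125)·6²/2 - (27/25)·6 - 9·(6-4))/200000 = -9/1562500 rad
Load 2 — triangular load w₀=-2 kN/m (0→w₀ over full span):
  θ_2 = -w₀(2x(L-x)(L-2x)(x+2L)+x²(L-x)²)/(120LEI) = -(-2)·(2·6·(10-6)·(10-2·6)·(6+2·10)+6²·(10-6)²)/(120·10·200000) = -1/62500 rad
Superposition: θ = Σ θ_i = -17/781250 rad ≈ -0.000022 rad

θ(6) = -17/781250 rad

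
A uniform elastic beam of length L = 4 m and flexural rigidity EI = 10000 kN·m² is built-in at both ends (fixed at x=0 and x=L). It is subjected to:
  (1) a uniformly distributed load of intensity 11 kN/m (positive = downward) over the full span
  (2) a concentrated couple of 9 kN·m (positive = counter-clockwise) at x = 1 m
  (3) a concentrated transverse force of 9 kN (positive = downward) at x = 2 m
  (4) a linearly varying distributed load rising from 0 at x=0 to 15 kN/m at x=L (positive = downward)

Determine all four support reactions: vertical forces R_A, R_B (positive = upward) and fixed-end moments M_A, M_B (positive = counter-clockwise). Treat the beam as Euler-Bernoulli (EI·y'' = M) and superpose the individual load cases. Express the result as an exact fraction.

Load 1 — uniform load w=11 kN/m over full span:
  R_A = wL/2 = 11·4/2 = 22 kN
  M_A = wL²/12 = 11·4²/12 = 44/3 kN·m
  R_B = wL/2 = 11·4/2 = 22 kN
  M_B = -wL²/12 = -11·4²/12 = -44/3 kN·m
Load 2 — applied couple M₀=9 kN·m at a=1 m (b=L-a=3):
  R_A = 6M₀ab/L³ = 6·9·1·3/4³ = 81/32 kN
  M_A = M₀b(2a-b)/L² = 9·3·(2·1-3)/4² = -27/16 kN·m
  R_B = -6M₀ab/L³ = -6·9·1·3/4³ = -81/32 kN
  M_B = M₀a(2b-a)/L² = 9·1·(2·3-1)/4² = 45/16 kN·m
Load 3 — point force P=9 kN at a=2 m (b=L-a=2):
  R_A = Pb²(3a+b)/L³ = 9·2²·(3·2+2)/4³ = 9/2 kN
  M_A = Pab²/L² = 9·2·2²/4² = 9/2 kN·m
  R_B = Pa²(a+3b)/L³ = 9·2²·(2+3·2)/4³ = 9/2 kN
  M_B = -Pa²b/L² = -9·2²·2/4² = -9/2 kN·m
Load 4 — triangular load w₀=15 kN/m (0→w₀ over full span):
  R_A = 3w₀L/20 = 3·15·4/20 = 9 kN
  M_A = w₀L²/30 = 15·4²/30 = 8 kN·m
  R_B = 7w₀L/20 = 7·15·4/20 = 21 kN
  M_B = -w₀L²/20 = -15·4²/20 = -12 kN·m
Superposition: R_A = 1217/32 kN, M_A = 1223/48 kN·m, R_B = 1439/32 kN, M_B = -1361/48 kN·m

R_A = 1217/32 kN, M_A = 1223/48 kN·m, R_B = 1439/32 kN, M_B = -1361/48 kN·m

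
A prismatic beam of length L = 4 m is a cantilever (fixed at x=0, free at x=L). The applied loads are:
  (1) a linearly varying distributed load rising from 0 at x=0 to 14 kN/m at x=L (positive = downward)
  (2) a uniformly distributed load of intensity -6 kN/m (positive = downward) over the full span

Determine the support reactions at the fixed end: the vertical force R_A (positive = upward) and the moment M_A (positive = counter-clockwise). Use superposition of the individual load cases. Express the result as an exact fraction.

R_A = 4 kN, M_A = 80/3 kN·m

Load 1 — triangular load w₀=14 kN/m (0→w₀ over full span):
  R_A = w₀L/2 = 14·4/2 = 28 kN
  M_A = w₀L²/3 = 14·4²/3 = 224/3 kN·m
Load 2 — uniform load w=-6 kN/m over full span:
  R_A = wL = (-6)·4 = -24 kN
  M_A = wL²/2 = (-6)·4²/2 = -48 kN·m
Superposition: R_A = 4 kN, M_A = 80/3 kN·m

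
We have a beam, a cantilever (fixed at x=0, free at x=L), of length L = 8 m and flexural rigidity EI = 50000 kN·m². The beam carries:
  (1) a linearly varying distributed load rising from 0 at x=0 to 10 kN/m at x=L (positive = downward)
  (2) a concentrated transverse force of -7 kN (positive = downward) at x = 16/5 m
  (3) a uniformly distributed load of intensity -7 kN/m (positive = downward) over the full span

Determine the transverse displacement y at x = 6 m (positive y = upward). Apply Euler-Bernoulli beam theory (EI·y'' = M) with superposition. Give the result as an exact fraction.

Load 1 — triangular load w₀=10 kN/m (0→w₀ over full span):
  y_1 = (w₀Lx³/12-w₀L²x²/6-w₀x⁵/(120L))/EI = (10·8·6³/12-10·8²·6²/6-10·6⁵/(120·8))/50000 = -2481/50000 m
Load 2 — point force P=-7 kN at a=16/5 m (b=L-a=24/5):
  y_2 = -Pa²(3x-a)/(6EI)  [x>a] = -(-7)·(16/5)²·(3·6-(16/5))/(6·50000) = 4144/1171875 m
Load 3 — uniform load w=-7 kN/m over full span:
  y_3 = -wx²(x²-4Lx+6L²)/(24EI) = -(-7)·6²·(6²-4·8·6+6·8²)/(24·50000) = 1197/25000 m
Superposition: y = Σ y_i = 33679/18750000 m ≈ 0.001796 m

y(6) = 33679/18750000 m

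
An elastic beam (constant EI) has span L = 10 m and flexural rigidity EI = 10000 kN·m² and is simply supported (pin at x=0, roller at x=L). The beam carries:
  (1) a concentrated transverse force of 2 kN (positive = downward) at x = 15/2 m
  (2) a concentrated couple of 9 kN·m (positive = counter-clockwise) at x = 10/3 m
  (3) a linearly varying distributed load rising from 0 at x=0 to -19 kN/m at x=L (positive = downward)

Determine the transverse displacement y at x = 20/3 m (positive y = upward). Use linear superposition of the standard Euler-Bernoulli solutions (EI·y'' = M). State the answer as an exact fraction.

Load 1 — point force P=2 kN at a=15/2 m (b=L-a=5/2):
  y_1 = -Pbx(L²-b²-x²)/(6LEI)  [x≤a] = -2·(5/2)·(20/3)·(10²-(5/2)²-(20/3)²)/(6·10·10000) = -71/25920 m
Load 2 — applied couple M₀=9 kN·m at a=10/3 m (b=L-a=20/3):
  y_2 = (M₀x³/(6L)-M₀(x-a)²/2+C₁x)/EI  [x>a] with C₁=M₀(3b²-L²)/(6L)=5 = (9·(20/3)³/(6·10)-9·((20/3)-(10/3))²/2+5·(20/3))/10000 = 1/360 m
Load 3 — triangular load w₀=-19 kN/m (0→w₀ over full span):
  y_3 = -w₀x(7L⁴-10L²x²+3x⁴)/(360LEI) = -(-19)·(20/3)·(7·10⁴-10·10²·(20/3)²+3·(20/3)⁴)/(360·10·10000) = 323/2916 m
Superposition: y = Σ y_i = 25849/233280 m ≈ 0.110807 m

y(20/3) = 25849/233280 m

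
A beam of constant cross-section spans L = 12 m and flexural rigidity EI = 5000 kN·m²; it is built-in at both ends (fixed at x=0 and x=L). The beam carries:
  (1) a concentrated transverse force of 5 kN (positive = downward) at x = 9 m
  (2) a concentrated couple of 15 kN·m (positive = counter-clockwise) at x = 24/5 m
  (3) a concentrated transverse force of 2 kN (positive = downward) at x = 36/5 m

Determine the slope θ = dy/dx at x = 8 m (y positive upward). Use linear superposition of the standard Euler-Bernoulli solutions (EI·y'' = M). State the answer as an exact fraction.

θ(8) = 289/1250000 rad

Load 1 — point force P=5 kN at a=9 m (b=L-a=3):
  θ_1 = -Pb²x(2aL-(3a+b)x)/(2L³EI)  [x≤a] = -5·3²·8·(2·9·12-(3·9+3)·8)/(2·12³·5000) = 1/2000 rad
Load 2 — applied couple M₀=15 kN·m at a=24/5 m (b=L-a=36/5):
  θ_2 = (R_Ax²/2 - M_Ax - M₀(x-a))/EI  [x>a] with R_A=9/5, M_A=9/5 = ((9/5)·8²/2 - (9/5)·8 - 15·(8-(24/5)))/5000 = -3/3125 rad
Load 3 — point force P=2 kN at a=36/5 m (b=L-a=24/5):
  θ_3 = Pa²(L-x)(2bL-(3b+a)(L-x))/(2L³EI)  [x>a] = 2·(36/5)²·(12-8)·(2·(24/5)·12-(3·(24/5)+(36/5))·(12-8))/(2·12³·5000) = 54/78125 rad
Superposition: θ = Σ θ_i = 289/1250000 rad ≈ 0.000231 rad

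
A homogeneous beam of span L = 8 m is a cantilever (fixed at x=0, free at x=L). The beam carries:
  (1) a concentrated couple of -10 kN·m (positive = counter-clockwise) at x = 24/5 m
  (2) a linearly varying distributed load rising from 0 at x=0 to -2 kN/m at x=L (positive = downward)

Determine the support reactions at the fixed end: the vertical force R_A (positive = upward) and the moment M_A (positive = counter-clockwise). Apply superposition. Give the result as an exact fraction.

R_A = -8 kN, M_A = -98/3 kN·m

Load 1 — applied couple M₀=-10 kN·m at a=24/5 m (b=L-a=16/5):
  R_A = 0 kN
  M_A = -M₀ = -(-10) = 10 kN·m
Load 2 — triangular load w₀=-2 kN/m (0→w₀ over full span):
  R_A = w₀L/2 = (-2)·8/2 = -8 kN
  M_A = w₀L²/3 = (-2)·8²/3 = -128/3 kN·m
Superposition: R_A = -8 kN, M_A = -98/3 kN·m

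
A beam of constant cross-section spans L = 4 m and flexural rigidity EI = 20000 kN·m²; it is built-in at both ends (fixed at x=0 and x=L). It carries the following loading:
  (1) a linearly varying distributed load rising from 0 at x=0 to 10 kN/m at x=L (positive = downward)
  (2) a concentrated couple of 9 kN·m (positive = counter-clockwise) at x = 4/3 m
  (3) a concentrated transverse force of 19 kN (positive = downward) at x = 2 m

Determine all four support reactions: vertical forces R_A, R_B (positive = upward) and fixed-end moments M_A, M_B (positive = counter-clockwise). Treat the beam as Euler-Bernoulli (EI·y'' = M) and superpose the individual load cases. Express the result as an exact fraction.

R_A = 37/2 kN, M_A = 89/6 kN·m, R_B = 41/2 kN, M_B = -29/2 kN·m

Load 1 — triangular load w₀=10 kN/m (0→w₀ over full span):
  R_A = 3w₀L/20 = 3·10·4/20 = 6 kN
  M_A = w₀L²/30 = 10·4²/30 = 16/3 kN·m
  R_B = 7w₀L/20 = 7·10·4/20 = 14 kN
  M_B = -w₀L²/20 = -10·4²/20 = -8 kN·m
Load 2 — applied couple M₀=9 kN·m at a=4/3 m (b=L-a=8/3):
  R_A = 6M₀ab/L³ = 6·9·(4/3)·(8/3)/4³ = 3 kN
  M_A = M₀b(2a-b)/L² = 9·(8/3)·(2·(4/3)-(8/3))/4² = 0 kN·m
  R_B = -6M₀ab/L³ = -6·9·(4/3)·(8/3)/4³ = -3 kN
  M_B = M₀a(2b-a)/L² = 9·(4/3)·(2·(8/3)-(4/3))/4² = 3 kN·m
Load 3 — point force P=19 kN at a=2 m (b=L-a=2):
  R_A = Pb²(3a+b)/L³ = 19·2²·(3·2+2)/4³ = 19/2 kN
  M_A = Pab²/L² = 19·2·2²/4² = 19/2 kN·m
  R_B = Pa²(a+3b)/L³ = 19·2²·(2+3·2)/4³ = 19/2 kN
  M_B = -Pa²b/L² = -19·2²·2/4² = -19/2 kN·m
Superposition: R_A = 37/2 kN, M_A = 89/6 kN·m, R_B = 41/2 kN, M_B = -29/2 kN·m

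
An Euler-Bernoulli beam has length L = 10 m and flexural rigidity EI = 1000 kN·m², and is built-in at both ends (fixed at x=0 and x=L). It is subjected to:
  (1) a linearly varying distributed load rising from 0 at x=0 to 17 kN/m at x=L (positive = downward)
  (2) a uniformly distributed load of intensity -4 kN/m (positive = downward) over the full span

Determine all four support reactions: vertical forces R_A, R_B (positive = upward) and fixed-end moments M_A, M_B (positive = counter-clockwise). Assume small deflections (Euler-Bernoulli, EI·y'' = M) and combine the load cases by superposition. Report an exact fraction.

R_A = 11/2 kN, M_A = 70/3 kN·m, R_B = 79/2 kN, M_B = -155/3 kN·m

Load 1 — triangular load w₀=17 kN/m (0→w₀ over full span):
  R_A = 3w₀L/20 = 3·17·10/20 = 51/2 kN
  M_A = w₀L²/30 = 17·10²/30 = 170/3 kN·m
  R_B = 7w₀L/20 = 7·17·10/20 = 119/2 kN
  M_B = -w₀L²/20 = -17·10²/20 = -85 kN·m
Load 2 — uniform load w=-4 kN/m over full span:
  R_A = wL/2 = (-4)·10/2 = -20 kN
  M_A = wL²/12 = (-4)·10²/12 = -100/3 kN·m
  R_B = wL/2 = (-4)·10/2 = -20 kN
  M_B = -wL²/12 = -(-4)·10²/12 = 100/3 kN·m
Superposition: R_A = 11/2 kN, M_A = 70/3 kN·m, R_B = 79/2 kN, M_B = -155/3 kN·m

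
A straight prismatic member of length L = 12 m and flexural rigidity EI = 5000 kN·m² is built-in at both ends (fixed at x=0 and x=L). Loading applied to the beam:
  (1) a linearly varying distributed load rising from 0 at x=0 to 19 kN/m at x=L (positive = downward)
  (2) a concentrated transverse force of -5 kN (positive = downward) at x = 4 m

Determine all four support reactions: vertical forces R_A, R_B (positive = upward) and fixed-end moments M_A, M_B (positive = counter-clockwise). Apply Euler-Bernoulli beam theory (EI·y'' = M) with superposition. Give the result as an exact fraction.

Load 1 — triangular load w₀=19 kN/m (0→w₀ over full span):
  R_A = 3w₀L/20 = 3·19·12/20 = 171/5 kN
  M_A = w₀L²/30 = 19·12²/30 = 456/5 kN·m
  R_B = 7w₀L/20 = 7·19·12/20 = 399/5 kN
  M_B = -w₀L²/20 = -19·12²/20 = -684/5 kN·m
Load 2 — point force P=-5 kN at a=4 m (b=L-a=8):
  R_A = Pb²(3a+b)/L³ = (-5)·8²·(3·4+8)/12³ = -100/27 kN
  M_A = Pab²/L² = (-5)·4·8²/12² = -80/9 kN·m
  R_B = Pa²(a+3b)/L³ = (-5)·4²·(4+3·8)/12³ = -35/27 kN
  M_B = -Pa²b/L² = -(-5)·4²·8/12² = 40/9 kN·m
Superposition: R_A = 4117/135 kN, M_A = 3704/45 kN·m, R_B = 10598/135 kN, M_B = -5956/45 kN·m

R_A = 4117/135 kN, M_A = 3704/45 kN·m, R_B = 10598/135 kN, M_B = -5956/45 kN·m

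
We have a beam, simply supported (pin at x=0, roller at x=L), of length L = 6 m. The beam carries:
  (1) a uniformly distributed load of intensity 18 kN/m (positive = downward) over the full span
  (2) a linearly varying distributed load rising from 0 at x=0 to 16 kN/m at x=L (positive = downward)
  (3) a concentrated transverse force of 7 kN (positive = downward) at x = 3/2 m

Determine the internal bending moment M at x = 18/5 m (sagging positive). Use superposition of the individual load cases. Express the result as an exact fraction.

Load 1 — uniform load w=18 kN/m over full span:
  M_1 = wx(L-x)/2 = 18·(18/5)·(6-(18/5))/2 = 1944/25 kN·m
Load 2 — triangular load w₀=16 kN/m (0→w₀ over full span):
  M_2 = w₀Lx/6 - w₀x³/(6L) = 16·6·(18/5)/6 - 16·(18/5)³/(6·6) = 4608/125 kN·m
Load 3 — point force P=7 kN at a=3/2 m (b=L-a=9/2):
  M_3 = Pa(L-x)/L  [x>a] = 7·(3/2)·(6-(18/5))/6 = 21/5 kN·m
Superposition: M = Σ M_i = 14853/125 kN·m ≈ 118.824000 kN·m

M(18/5) = 14853/125 kN·m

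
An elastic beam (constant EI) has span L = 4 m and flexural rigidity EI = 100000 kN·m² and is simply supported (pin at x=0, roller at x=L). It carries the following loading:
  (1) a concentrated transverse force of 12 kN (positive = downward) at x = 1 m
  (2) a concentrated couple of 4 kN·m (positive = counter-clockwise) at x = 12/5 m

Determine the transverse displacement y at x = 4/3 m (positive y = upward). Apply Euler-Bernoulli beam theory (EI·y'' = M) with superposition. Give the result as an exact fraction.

Load 1 — point force P=12 kN at a=1 m (b=L-a=3):
  y_1 = -Pa(L-x)(2Lx-a²-x²)/(6LEI)  [x>a] = -12·1·(4-(4/3))·(2·4·(4/3)-1²-(4/3)²)/(6·4·100000) = -71/675000 m
Load 2 — applied couple M₀=4 kN·m at a=12/5 m (b=L-a=8/5):
  y_2 = (M₀x³/(6L)+C₁x)/EI  [x≤a] with C₁=M₀(3b²-L²)/(6L)=-104/75 = (4·(4/3)³/(6·4)+(-104/75)·(4/3))/100000 = -92/6328125 m
Superposition: y = Σ y_i = -6061/50625000 m ≈ -0.000120 m

y(4/3) = -6061/50625000 m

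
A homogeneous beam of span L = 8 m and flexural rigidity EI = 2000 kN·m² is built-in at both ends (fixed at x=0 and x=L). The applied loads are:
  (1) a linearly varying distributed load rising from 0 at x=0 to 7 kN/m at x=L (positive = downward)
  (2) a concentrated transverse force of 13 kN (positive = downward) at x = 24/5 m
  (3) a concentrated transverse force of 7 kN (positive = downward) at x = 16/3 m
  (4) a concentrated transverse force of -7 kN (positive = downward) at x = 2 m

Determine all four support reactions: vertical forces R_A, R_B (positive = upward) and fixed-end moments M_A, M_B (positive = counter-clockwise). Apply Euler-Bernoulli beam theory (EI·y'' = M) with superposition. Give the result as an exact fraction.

R_A = 959533/108000 kN, M_A = 572143/27000 kN·m, R_B = 3468467/108000 kN, M_B = -1162277/27000 kN·m

Load 1 — triangular load w₀=7 kN/m (0→w₀ over full span):
  R_A = 3w₀L/20 = 3·7·8/20 = 42/5 kN
  M_A = w₀L²/30 = 7·8²/30 = 224/15 kN·m
  R_B = 7w₀L/20 = 7·7·8/20 = 98/5 kN
  M_B = -w₀L²/20 = -7·8²/20 = -112/5 kN·m
Load 2 — point force P=13 kN at a=24/5 m (b=L-a=16/5):
  R_A = Pb²(3a+b)/L³ = 13·(16/5)²·(3·(24/5)+(16/5))/8³ = 572/125 kN
  M_A = Pab²/L² = 13·(24/5)·(16/5)²/8² = 1248/125 kN·m
  R_B = Pa²(a+3b)/L³ = 13·(24/5)²·((24/5)+3·(16/5))/8³ = 1053/125 kN
  M_B = -Pa²b/L² = -13·(24/5)²·(16/5)/8² = -1872/125 kN·m
Load 3 — point force P=7 kN at a=16/3 m (b=L-a=8/3):
  R_A = Pb²(3a+b)/L³ = 7·(8/3)²·(3·(16/3)+(8/3))/8³ = 49/27 kN
  M_A = Pab²/L² = 7·(16/3)·(8/3)²/8² = 112/27 kN·m
  R_B = Pa²(a+3b)/L³ = 7·(16/3)²·((16/3)+3·(8/3))/8³ = 140/27 kN
  M_B = -Pa²b/L² = -7·(16/3)²·(8/3)/8² = -224/27 kN·m
Load 4 — point force P=-7 kN at a=2 m (b=L-a=6):
  R_A = Pb²(3a+b)/L³ = (-7)·6²·(3·2+6)/8³ = -189/32 kN
  M_A = Pab²/L² = (-7)·2·6²/8² = -63/8 kN·m
  R_B = Pa²(a+3b)/L³ = (-7)·2²·(2+3·6)/8³ = -35/32 kN
  M_B = -Pa²b/L² = -(-7)·2²·6/8² = 21/8 kN·m
Superposition: R_A = 959533/108000 kN, M_A = 572143/27000 kN·m, R_B = 3468467/108000 kN, M_B = -1162277/27000 kN·m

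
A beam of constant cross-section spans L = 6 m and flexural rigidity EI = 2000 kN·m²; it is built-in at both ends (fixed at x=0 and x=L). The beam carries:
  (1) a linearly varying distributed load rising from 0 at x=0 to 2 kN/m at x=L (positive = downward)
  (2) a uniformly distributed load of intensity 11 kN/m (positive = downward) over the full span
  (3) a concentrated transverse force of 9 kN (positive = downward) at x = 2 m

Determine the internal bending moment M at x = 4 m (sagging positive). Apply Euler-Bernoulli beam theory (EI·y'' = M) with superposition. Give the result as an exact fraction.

M(4) = 581/45 kN·m

Load 1 — triangular load w₀=2 kN/m (0→w₀ over full span):
  M_1 = 3w₀Lx/20 - w₀L²/30 - w₀x³/(6L) = 3·2·6·4/20 - 2·6²/30 - 2·4³/(6·6) = 56/45 kN·m
Load 2 — uniform load w=11 kN/m over full span:
  M_2 = wLx/2 - wL²/12 - wx²/2 = 11·6·4/2 - 11·6²/12 - 11·4²/2 = 11 kN·m
Load 3 — point force P=9 kN at a=2 m (b=L-a=4):
  M_3 = Pa²(a+3b)(L-x)/L³ - Pa²b/L²  [x>a] = 9·2²·(2+3·4)·(6-4)/6³ - 9·2²·4/6² = 2/3 kN·m
Superposition: M = Σ M_i = 581/45 kN·m ≈ 12.911111 kN·m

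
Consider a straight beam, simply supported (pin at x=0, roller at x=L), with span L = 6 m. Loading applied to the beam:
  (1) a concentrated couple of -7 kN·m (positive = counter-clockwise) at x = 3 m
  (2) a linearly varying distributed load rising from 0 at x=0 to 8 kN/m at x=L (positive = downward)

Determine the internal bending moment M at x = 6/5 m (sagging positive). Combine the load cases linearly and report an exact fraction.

M(6/5) = 977/125 kN·m

Load 1 — applied couple M₀=-7 kN·m at a=3 m (b=L-a=3):
  M_1 = M₀x/L  [x≤a] = (-7)·(6/5)/6 = -7/5 kN·m
Load 2 — triangular load w₀=8 kN/m (0→w₀ over full span):
  M_2 = w₀Lx/6 - w₀x³/(6L) = 8·6·(6/5)/6 - 8·(6/5)³/(6·6) = 1152/125 kN·m
Superposition: M = Σ M_i = 977/125 kN·m ≈ 7.816000 kN·m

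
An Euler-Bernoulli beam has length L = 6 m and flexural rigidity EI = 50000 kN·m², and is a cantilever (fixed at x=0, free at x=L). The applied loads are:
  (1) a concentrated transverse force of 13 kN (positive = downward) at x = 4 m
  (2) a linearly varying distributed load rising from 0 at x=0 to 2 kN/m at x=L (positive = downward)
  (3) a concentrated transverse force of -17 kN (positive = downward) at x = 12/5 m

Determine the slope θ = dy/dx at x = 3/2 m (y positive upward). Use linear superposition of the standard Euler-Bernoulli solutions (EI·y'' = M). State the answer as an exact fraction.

θ(3/2) = -32397/32000000 rad

Load 1 — point force P=13 kN at a=4 m (b=L-a=2):
  θ_1 = -Px(2a-x)/(2EI)  [x≤a] = -13·(3/2)·(2·4-(3/2))/(2·50000) = -507/400000 rad
Load 2 — triangular load w₀=2 kN/m (0→w₀ over full span):
  θ_2 = (w₀Lx²/4-w₀L²x/3-w₀x⁴/(24L))/EI = (2·6·(3/2)²/4-2·6²·(3/2)/3-2·(3/2)⁴/(24·6))/50000 = -3753/6400000 rad
Load 3 — point force P=-17 kN at a=12/5 m (b=L-a=18/5):
  θ_3 = -Px(2a-x)/(2EI)  [x≤a] = -(-17)·(3/2)·(2·(12/5)-(3/2))/(2·50000) = 1683/2000000 rad
Superposition: θ = Σ θ_i = -32397/32000000 rad ≈ -0.001012 rad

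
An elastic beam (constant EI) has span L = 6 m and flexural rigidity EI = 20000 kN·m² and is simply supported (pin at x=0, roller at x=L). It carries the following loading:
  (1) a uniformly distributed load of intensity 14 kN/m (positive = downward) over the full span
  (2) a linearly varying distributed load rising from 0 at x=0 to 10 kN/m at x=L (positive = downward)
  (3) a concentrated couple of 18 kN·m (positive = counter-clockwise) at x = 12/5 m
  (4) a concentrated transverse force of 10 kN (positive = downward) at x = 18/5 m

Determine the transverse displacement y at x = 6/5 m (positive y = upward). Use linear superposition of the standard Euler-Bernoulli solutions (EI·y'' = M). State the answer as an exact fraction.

y(6/5) = -162747/15625000 m

Load 1 — uniform load w=14 kN/m over full span:
  y_1 = -wx(L³-2Lx²+x³)/(24EI) = -14·(6/5)·(6³-2·6·(6/5)²+(6/5)³)/(24·20000) = -5481/781250 m
Load 2 — triangular load w₀=10 kN/m (0→w₀ over full span):
  y_2 = -w₀x(7L⁴-10L²x²+3x⁴)/(360LEI) = -10·(6/5)·(7·6⁴-10·6²·(6/5)²+3·(6/5)⁴)/(360·6·20000) = -4644/1953125 m
Load 3 — applied couple M₀=18 kN·m at a=12/5 m (b=L-a=18/5):
  y_3 = (M₀x³/(6L)+C₁x)/EI  [x≤a] with C₁=M₀(3b²-L²)/(6L)=36/25 = (18·(6/5)³/(6·6)+(36/25)·(6/5))/20000 = 81/625000 m
Load 4 — point force P=10 kN at a=18/5 m (b=L-a=12/5):
  y_4 = -Pbx(L²-b²-x²)/(6LEI)  [x≤a] = -10·(12/5)·(6/5)·(6²-(12/5)²-(6/5)²)/(6·6·20000) = -18/15625 m
Superposition: y = Σ y_i = -162747/15625000 m ≈ -0.010416 m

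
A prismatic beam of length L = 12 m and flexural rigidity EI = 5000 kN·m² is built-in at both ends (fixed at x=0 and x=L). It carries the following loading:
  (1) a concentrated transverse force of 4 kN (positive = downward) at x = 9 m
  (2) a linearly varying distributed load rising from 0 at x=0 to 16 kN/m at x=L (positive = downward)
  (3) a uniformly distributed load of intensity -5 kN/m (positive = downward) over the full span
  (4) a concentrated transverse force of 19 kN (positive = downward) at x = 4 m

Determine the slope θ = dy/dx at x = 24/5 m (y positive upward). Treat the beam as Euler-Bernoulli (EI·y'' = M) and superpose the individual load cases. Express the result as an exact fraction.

θ(24/5) = -12961/1562500 rad

Load 1 — point force P=4 kN at a=9 m (b=L-a=3):
  θ_1 = -Pb²x(2aL-(3a+b)x)/(2L³EI)  [x≤a] = -4·3²·(24/5)·(2·9·12-(3·9+3)·(24/5))/(2·12³·5000) = -9/12500 rad
Load 2 — triangular load w₀=16 kN/m (0→w₀ over full span):
  θ_2 = -w₀(2x(L-x)(L-2x)(x+2L)+x²(L-x)²)/(120LEI) = -16·(2·(24/5)·(12-(24/5))·(12-2·(24/5))·((24/5)+2·12)+(24/5)²·(12-(24/5))²)/(120·12·5000) = -5184/390625 rad
Load 3 — uniform load w=-5 kN/m over full span:
  θ_3 = -wx(L-x)(L-2x)/(12EI) = -(-5)·(24/5)·(12-(24/5))·(12-2·(24/5))/(12·5000) = 108/15625 rad
Load 4 — point force P=19 kN at a=4 m (b=L-a=8):
  θ_4 = Pa²(L-x)(2bL-(3b+a)(L-x))/(2L³EI)  [x>a] = 19·4²·(12-(24/5))·(2·8·12-(3·8+4)·(12-(24/5)))/(2·12³·5000) = -19/15625 rad
Superposition: θ = Σ θ_i = -12961/1562500 rad ≈ -0.008295 rad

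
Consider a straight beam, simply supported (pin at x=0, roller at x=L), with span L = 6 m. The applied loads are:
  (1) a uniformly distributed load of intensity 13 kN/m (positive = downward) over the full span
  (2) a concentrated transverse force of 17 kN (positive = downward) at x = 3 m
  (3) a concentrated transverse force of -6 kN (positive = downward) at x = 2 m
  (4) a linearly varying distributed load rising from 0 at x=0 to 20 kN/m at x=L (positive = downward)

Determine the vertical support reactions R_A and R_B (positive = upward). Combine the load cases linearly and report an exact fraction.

Load 1 — uniform load w=13 kN/m over full span:
  R_A = wL/2 = 13·6/2 = 39 kN
  R_B = wL/2 = 13·6/2 = 39 kN
Load 2 — point force P=17 kN at a=3 m (b=L-a=3):
  R_A = Pb/L = 17·3/6 = 17/2 kN
  R_B = Pa/L = 17·3/6 = 17/2 kN
Load 3 — point force P=-6 kN at a=2 m (b=L-a=4):
  R_A = Pb/L = (-6)·4/6 = -4 kN
  R_B = Pa/L = (-6)·2/6 = -2 kN
Load 4 — triangular load w₀=20 kN/m (0→w₀ over full span):
  R_A = w₀L/6 = 20·6/6 = 20 kN
  R_B = w₀L/3 = 20·6/3 = 40 kN
Superposition: R_A = 127/2 kN, R_B = 171/2 kN

R_A = 127/2 kN, R_B = 171/2 kN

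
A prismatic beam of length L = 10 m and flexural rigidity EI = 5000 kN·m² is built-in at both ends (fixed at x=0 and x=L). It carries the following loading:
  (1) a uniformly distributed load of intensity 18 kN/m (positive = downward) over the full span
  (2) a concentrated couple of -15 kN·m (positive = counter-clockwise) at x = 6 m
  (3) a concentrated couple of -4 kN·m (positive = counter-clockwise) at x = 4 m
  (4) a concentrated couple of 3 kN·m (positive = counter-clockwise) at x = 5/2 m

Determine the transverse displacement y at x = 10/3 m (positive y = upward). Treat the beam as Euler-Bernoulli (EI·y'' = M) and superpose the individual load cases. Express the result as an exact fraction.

Load 1 — uniform load w=18 kN/m over full span:
  y_1 = -wx²(L-x)²/(24EI) = -18·(10/3)²·(10-(10/3))²/(24·5000) = -2/27 m
Load 2 — applied couple M₀=-15 kN·m at a=6 m (b=L-a=4):
  y_2 = (R_Ax³/6 - M_Ax²/2)/EI  [x≤a] with R_A=-54/25, M_A=-24/5 = ((-54/25)·(10/3)³/6 - (-24/5)·(10/3)²/2)/5000 = 1/375 m
Load 3 — applied couple M₀=-4 kN·m at a=4 m (b=L-a=6):
  y_3 = (R_Ax³/6 - M_Ax²/2)/EI  [x≤a] with R_A=-72/125, M_A=-12/25 = ((-72/125)·(10/3)³/6 - (-12/25)·(10/3)²/2)/5000 = -1/5625 m
Load 4 — applied couple M₀=3 kN·m at a=5/2 m (b=L-a=15/2):
  y_4 = (R_Ax³/6 - M_Ax²/2 - M₀(x-a)²/2)/EI  [x>a] with R_A=27/80, M_A=-9/16 = ((27/80)·(10/3)³/6 - (-9/16)·(10/3)²/2 - 3·((10/3)-(5/2))²/2)/5000 = 1/1200 m
Superposition: y = Σ y_i = -19103/270000 m ≈ -0.070752 m

y(10/3) = -19103/270000 m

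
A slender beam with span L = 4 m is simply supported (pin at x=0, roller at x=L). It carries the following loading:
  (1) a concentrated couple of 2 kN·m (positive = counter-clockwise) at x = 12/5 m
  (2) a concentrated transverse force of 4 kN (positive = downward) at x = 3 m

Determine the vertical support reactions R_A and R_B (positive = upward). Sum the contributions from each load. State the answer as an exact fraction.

Load 1 — applied couple M₀=2 kN·m at a=12/5 m (b=L-a=8/5):
  R_A = M₀/L = 2/4 = 1/2 kN
  R_B = -M₀/L = -2/4 = -1/2 kN
Load 2 — point force P=4 kN at a=3 m (b=L-a=1):
  R_A = Pb/L = 4·1/4 = 1 kN
  R_B = Pa/L = 4·3/4 = 3 kN
Superposition: R_A = 3/2 kN, R_B = 5/2 kN

R_A = 3/2 kN, R_B = 5/2 kN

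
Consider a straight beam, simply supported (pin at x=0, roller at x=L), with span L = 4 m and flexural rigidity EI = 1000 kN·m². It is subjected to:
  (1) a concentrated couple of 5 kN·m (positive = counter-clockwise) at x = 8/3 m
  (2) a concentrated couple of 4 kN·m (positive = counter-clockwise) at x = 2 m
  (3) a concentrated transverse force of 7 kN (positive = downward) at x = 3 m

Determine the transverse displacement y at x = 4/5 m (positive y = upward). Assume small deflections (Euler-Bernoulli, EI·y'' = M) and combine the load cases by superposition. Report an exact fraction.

Load 1 — applied couple M₀=5 kN·m at a=8/3 m (b=L-a=4/3):
  y_1 = (M₀x³/(6L)+C₁x)/EI  [x≤a] with C₁=M₀(3b²-L²)/(6L)=-20/9 = (5·(4/5)³/(6·4)+(-20/9)·(4/5))/1000 = -47/28125 m
Load 2 — applied couple M₀=4 kN·m at a=2 m (b=L-a=2):
  y_2 = (M₀x³/(6L)+C₁x)/EI  [x≤a] with C₁=M₀(3b²-L²)/(6L)=-2/3 = (4·(4/5)³/(6·4)+(-2/3)·(4/5))/1000 = -7/15625 m
Load 3 — point force P=7 kN at a=3 m (b=L-a=1):
  y_3 = -Pbx(L²-b²-x²)/(6LEI)  [x≤a] = -7·1·(4/5)·(4²-1²-(4/5)²)/(6·4·1000) = -2513/750000 m
Superposition: y = Σ y_i = -12307/2250000 m ≈ -0.005470 m

y(4/5) = -12307/2250000 m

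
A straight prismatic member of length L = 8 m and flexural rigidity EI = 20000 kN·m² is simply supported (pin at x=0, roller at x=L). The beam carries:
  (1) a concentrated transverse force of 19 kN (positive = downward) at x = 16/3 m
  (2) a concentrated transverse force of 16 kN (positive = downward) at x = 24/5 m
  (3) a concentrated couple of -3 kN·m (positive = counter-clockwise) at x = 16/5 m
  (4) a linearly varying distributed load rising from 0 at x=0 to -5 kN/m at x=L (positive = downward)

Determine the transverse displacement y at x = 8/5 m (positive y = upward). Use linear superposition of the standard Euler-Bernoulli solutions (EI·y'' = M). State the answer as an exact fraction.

y(8/5) = -828643/158203125 m

Load 1 — point force P=19 kN at a=16/3 m (b=L-a=8/3):
  y_1 = -Pbx(L²-b²-x²)/(6LEI)  [x≤a] = -19·(8/3)·(8/5)·(8²-(8/3)²-(8/5)²)/(6·8·20000) = -29032/6328125 m
Load 2 — point force P=16 kN at a=24/5 m (b=L-a=16/5):
  y_2 = -Pbx(L²-b²-x²)/(6LEI)  [x≤a] = -16·(16/5)·(8/5)·(8²-(16/5)²-(8/5)²)/(6·8·20000) = -1024/234375 m
Load 3 — applied couple M₀=-3 kN·m at a=16/5 m (b=L-a=24/5):
  y_3 = (M₀x³/(6L)+C₁x)/EI  [x≤a] with C₁=M₀(3b²-L²)/(6L)=-8/25 = ((-3)·(8/5)³/(6·8)+(-8/25)·(8/5))/20000 = -3/78125 m
Load 4 — triangular load w₀=-5 kN/m (0→w₀ over full span):
  y_4 = -w₀x(7L⁴-10L²x²+3x⁴)/(360LEI) = -(-5)·(8/5)·(7·8⁴-10·8²·(8/5)²+3·(8/5)⁴)/(360·8·20000) = 22016/5859375 m
Superposition: y = Σ y_i = -828643/158203125 m ≈ -0.005238 m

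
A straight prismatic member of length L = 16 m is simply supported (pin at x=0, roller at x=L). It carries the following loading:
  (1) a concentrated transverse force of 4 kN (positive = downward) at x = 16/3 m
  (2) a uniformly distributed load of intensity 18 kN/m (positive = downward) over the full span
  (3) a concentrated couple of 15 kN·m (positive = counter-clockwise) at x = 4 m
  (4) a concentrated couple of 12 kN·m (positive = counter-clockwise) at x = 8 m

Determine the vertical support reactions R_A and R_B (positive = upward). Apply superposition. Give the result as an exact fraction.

Load 1 — point force P=4 kN at a=16/3 m (b=L-a=32/3):
  R_A = Pb/L = 4·(32/3)/16 = 8/3 kN
  R_B = Pa/L = 4·(16/3)/16 = 4/3 kN
Load 2 — uniform load w=18 kN/m over full span:
  R_A = wL/2 = 18·16/2 = 144 kN
  R_B = wL/2 = 18·16/2 = 144 kN
Load 3 — applied couple M₀=15 kN·m at a=4 m (b=L-a=12):
  R_A = M₀/L = 15/16 kN
  R_B = -M₀/L = -15/16 kN
Load 4 — applied couple M₀=12 kN·m at a=8 m (b=L-a=8):
  R_A = M₀/L = 12/16 = 3/4 kN
  R_B = -M₀/L = -12/16 = -3/4 kN
Superposition: R_A = 7121/48 kN, R_B = 6895/48 kN

R_A = 7121/48 kN, R_B = 6895/48 kN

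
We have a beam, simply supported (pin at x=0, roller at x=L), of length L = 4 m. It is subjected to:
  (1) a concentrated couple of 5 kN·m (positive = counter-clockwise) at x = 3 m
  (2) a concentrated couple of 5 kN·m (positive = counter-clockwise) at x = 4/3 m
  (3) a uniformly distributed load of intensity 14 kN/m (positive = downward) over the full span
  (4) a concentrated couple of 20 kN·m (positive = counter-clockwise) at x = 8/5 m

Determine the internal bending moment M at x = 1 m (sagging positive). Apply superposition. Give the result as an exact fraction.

M(1) = 57/2 kN·m

Load 1 — applied couple M₀=5 kN·m at a=3 m (b=L-a=1):
  M_1 = M₀x/L  [x≤a] = 5·1/4 = 5/4 kN·m
Load 2 — applied couple M₀=5 kN·m at a=4/3 m (b=L-a=8/3):
  M_2 = M₀x/L  [x≤a] = 5·1/4 = 5/4 kN·m
Load 3 — uniform load w=14 kN/m over full span:
  M_3 = wx(L-x)/2 = 14·1·(4-1)/2 = 21 kN·m
Load 4 — applied couple M₀=20 kN·m at a=8/5 m (b=L-a=12/5):
  M_4 = M₀x/L  [x≤a] = 20·1/4 = 5 kN·m
Superposition: M = Σ M_i = 57/2 kN·m ≈ 28.500000 kN·m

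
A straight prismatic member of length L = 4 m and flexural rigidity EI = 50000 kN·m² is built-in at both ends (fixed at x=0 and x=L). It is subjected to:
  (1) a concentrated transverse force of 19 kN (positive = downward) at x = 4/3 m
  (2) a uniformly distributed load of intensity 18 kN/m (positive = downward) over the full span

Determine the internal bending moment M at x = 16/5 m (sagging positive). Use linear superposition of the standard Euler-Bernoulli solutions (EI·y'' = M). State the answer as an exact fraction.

M(16/5) = -596/225 kN·m

Load 1 — point force P=19 kN at a=4/3 m (b=L-a=8/3):
  M_1 = Pa²(a+3b)(L-x)/L³ - Pa²b/L²  [x>a] = 19·(4/3)²·((4/3)+3·(8/3))·(4-(16/5))/4³ - 19·(4/3)²·(8/3)/4² = -76/45 kN·m
Load 2 — uniform load w=18 kN/m over full span:
  M_2 = wLx/2 - wL²/12 - wx²/2 = 18·4·(16/5)/2 - 18·4²/12 - 18·(16/5)²/2 = -24/25 kN·m
Superposition: M = Σ M_i = -596/225 kN·m ≈ -2.648889 kN·m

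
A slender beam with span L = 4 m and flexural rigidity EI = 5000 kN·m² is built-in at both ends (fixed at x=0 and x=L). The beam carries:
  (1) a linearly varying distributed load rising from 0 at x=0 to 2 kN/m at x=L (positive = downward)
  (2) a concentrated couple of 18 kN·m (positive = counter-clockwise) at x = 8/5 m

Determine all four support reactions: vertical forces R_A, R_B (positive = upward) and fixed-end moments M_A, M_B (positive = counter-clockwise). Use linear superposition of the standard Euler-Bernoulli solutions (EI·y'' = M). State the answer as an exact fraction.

R_A = 192/25 kN, M_A = 242/75 kN·m, R_B = -92/25 kN, M_B = 104/25 kN·m

Load 1 — triangular load w₀=2 kN/m (0→w₀ over full span):
  R_A = 3w₀L/20 = 3·2·4/20 = 6/5 kN
  M_A = w₀L²/30 = 2·4²/30 = 16/15 kN·m
  R_B = 7w₀L/20 = 7·2·4/20 = 14/5 kN
  M_B = -w₀L²/20 = -2·4²/20 = -8/5 kN·m
Load 2 — applied couple M₀=18 kN·m at a=8/5 m (b=L-a=12/5):
  R_A = 6M₀ab/L³ = 6·18·(8/5)·(12/5)/4³ = 162/25 kN
  M_A = M₀b(2a-b)/L² = 18·(12/5)·(2·(8/5)-(12/5))/4² = 54/25 kN·m
  R_B = -6M₀ab/L³ = -6·18·(8/5)·(12/5)/4³ = -162/25 kN
  M_B = M₀a(2b-a)/L² = 18·(8/5)·(2·(12/5)-(8/5))/4² = 144/25 kN·m
Superposition: R_A = 192/25 kN, M_A = 242/75 kN·m, R_B = -92/25 kN, M_B = 104/25 kN·m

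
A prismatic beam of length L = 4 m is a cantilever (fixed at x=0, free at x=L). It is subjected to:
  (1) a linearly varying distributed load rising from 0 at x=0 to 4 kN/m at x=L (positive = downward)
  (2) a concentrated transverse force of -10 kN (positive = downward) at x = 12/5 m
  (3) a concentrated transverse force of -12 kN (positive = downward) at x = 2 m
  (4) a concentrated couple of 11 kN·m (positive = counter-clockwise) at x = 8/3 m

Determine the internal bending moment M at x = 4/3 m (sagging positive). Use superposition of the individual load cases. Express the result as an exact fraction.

Load 1 — triangular load w₀=4 kN/m (0→w₀ over full span):
  M_1 = w₀Lx/2 - w₀L²/3 - w₀x³/(6L) = 4·4·(4/3)/2 - 4·4²/3 - 4·(4/3)³/(6·4) = -896/81 kN·m
Load 2 — point force P=-10 kN at a=12/5 m (b=L-a=8/5):
  M_2 = -P(a-x)  [x≤a] = -(-10)·((12/5)-(4/3)) = 32/3 kN·m
Load 3 — point force P=-12 kN at a=2 m (b=L-a=2):
  M_3 = -P(a-x)  [x≤a] = -(-12)·(2-(4/3)) = 8 kN·m
Load 4 — applied couple M₀=11 kN·m at a=8/3 m (b=L-a=4/3):
  M_4 = M₀  [x≤a] = 11 = 11 kN·m
Superposition: M = Σ M_i = 1507/81 kN·m ≈ 18.604938 kN·m

M(4/3) = 1507/81 kN·m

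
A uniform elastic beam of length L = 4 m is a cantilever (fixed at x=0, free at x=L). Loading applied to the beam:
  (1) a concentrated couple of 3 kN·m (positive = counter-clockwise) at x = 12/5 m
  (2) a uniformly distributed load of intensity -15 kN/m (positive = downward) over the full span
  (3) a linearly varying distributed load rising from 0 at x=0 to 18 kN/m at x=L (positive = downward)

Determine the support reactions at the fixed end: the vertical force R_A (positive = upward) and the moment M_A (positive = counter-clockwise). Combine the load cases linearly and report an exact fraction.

Load 1 — applied couple M₀=3 kN·m at a=12/5 m (b=L-a=8/5):
  R_A = 0 kN
  M_A = -M₀ = -3 kN·m
Load 2 — uniform load w=-15 kN/m over full span:
  R_A = wL = (-15)·4 = -60 kN
  M_A = wL²/2 = (-15)·4²/2 = -120 kN·m
Load 3 — triangular load w₀=18 kN/m (0→w₀ over full span):
  R_A = w₀L/2 = 18·4/2 = 36 kN
  M_A = w₀L²/3 = 18·4²/3 = 96 kN·m
Superposition: R_A = -24 kN, M_A = -27 kN·m

R_A = -24 kN, M_A = -27 kN·m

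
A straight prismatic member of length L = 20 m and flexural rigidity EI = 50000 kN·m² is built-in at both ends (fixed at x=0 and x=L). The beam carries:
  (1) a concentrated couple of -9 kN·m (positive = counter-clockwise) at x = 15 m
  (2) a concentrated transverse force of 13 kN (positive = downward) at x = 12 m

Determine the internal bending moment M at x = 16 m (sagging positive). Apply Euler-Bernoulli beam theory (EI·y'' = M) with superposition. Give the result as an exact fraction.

Load 1 — applied couple M₀=-9 kN·m at a=15 m (b=L-a=5):
  M_1 = R_Ax - M_A - M₀  [x>a] with R_A=-81/160, M_A=-45/16 = (-81/160)·16 - (-45/16) - (-9) = 297/80 kN·m
Load 2 — point force P=13 kN at a=12 m (b=L-a=8):
  M_2 = Pa²(a+3b)(L-x)/L³ - Pa²b/L²  [x>a] = 13·12²·(12+3·8)·(20-16)/20³ - 13·12²·8/20² = -468/125 kN·m
Superposition: M = Σ M_i = -63/2000 kN·m ≈ -0.031500 kN·m

M(16) = -63/2000 kN·m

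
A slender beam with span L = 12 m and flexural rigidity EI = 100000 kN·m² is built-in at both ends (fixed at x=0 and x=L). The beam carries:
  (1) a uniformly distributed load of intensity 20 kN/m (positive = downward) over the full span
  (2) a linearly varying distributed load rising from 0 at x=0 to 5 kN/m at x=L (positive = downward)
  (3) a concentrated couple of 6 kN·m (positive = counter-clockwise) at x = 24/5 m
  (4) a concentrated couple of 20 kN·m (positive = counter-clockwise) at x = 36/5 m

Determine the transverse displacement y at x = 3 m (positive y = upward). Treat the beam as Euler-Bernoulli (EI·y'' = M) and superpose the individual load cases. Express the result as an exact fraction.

y(3) = -22203/3200000 m

Load 1 — uniform load w=20 kN/m over full span:
  y_1 = -wx²(L-x)²/(24EI) = -20·3²·(12-3)²/(24·100000) = -243/40000 m
Load 2 — triangular load w₀=5 kN/m (0→w₀ over full span):
  y_2 = -w₀x²(L-x)²(x+2L)/(120LEI) = -5·3²·(12-3)²·(3+2·12)/(120·12·100000) = -2187/3200000 m
Load 3 — applied couple M₀=6 kN·m at a=24/5 m (b=L-a=36/5):
  y_3 = (R_Ax³/6 - M_Ax²/2)/EI  [x≤a] with R_A=18/25, M_A=18/25 = ((18/25)·3³/6 - (18/25)·3²/2)/100000 = 0 m
Load 4 — applied couple M₀=20 kN·m at a=36/5 m (b=L-a=24/5):
  y_4 = (R_Ax³/6 - M_Ax²/2)/EI  [x≤a] with R_A=12/5, M_A=32/5 = ((12/5)·3³/6 - (32/5)·3²/2)/100000 = -9/50000 m
Superposition: y = Σ y_i = -22203/3200000 m ≈ -0.006938 m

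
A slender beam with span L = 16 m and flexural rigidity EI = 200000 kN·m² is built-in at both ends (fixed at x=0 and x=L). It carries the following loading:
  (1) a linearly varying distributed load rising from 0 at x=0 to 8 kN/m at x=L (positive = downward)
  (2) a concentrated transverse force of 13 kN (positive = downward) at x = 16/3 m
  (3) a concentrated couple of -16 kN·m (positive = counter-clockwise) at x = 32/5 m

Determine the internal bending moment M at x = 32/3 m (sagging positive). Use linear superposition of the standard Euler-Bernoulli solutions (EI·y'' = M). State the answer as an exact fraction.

M(32/3) = 82064/2025 kN·m

Load 1 — triangular load w₀=8 kN/m (0→w₀ over full span):
  M_1 = 3w₀Lx/20 - w₀L²/30 - w₀x³/(6L) = 3·8·16·(32/3)/20 - 8·16²/30 - 8·(32/3)³/(6·16) = 14336/405 kN·m
Load 2 — point force P=13 kN at a=16/3 m (b=L-a=32/3):
  M_2 = Pa²(a+3b)(L-x)/L³ - Pa²b/L²  [x>a] = 13·(16/3)²·((16/3)+3·(32/3))·(16-(32/3))/16³ - 13·(16/3)²·(32/3)/16² = 208/81 kN·m
Load 3 — applied couple M₀=-16 kN·m at a=32/5 m (b=L-a=48/5):
  M_3 = R_Ax - M_A - M₀  [x>a] with R_A=-36/25, M_A=-48/25 = (-36/25)·(32/3) - (-48/25) - (-16) = 64/25 kN·m
Superposition: M = Σ M_i = 82064/2025 kN·m ≈ 40.525432 kN·m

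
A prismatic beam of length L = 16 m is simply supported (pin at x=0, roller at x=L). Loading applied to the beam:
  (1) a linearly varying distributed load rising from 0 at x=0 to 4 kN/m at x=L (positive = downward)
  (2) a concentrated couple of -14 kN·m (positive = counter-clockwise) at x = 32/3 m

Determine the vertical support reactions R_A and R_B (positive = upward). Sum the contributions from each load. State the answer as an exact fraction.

R_A = 235/24 kN, R_B = 533/24 kN

Load 1 — triangular load w₀=4 kN/m (0→w₀ over full span):
  R_A = w₀L/6 = 4·16/6 = 32/3 kN
  R_B = w₀L/3 = 4·16/3 = 64/3 kN
Load 2 — applied couple M₀=-14 kN·m at a=32/3 m (b=L-a=16/3):
  R_A = M₀/L = (-14)/16 = -7/8 kN
  R_B = -M₀/L = -(-14)/16 = 7/8 kN
Superposition: R_A = 235/24 kN, R_B = 533/24 kN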